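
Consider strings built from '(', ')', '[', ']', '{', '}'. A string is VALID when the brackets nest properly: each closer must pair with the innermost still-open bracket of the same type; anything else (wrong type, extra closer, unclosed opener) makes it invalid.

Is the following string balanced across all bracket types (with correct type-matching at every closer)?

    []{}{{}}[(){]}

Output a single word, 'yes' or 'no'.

Answer: no

Derivation:
pos 0: push '['; stack = [
pos 1: ']' matches '['; pop; stack = (empty)
pos 2: push '{'; stack = {
pos 3: '}' matches '{'; pop; stack = (empty)
pos 4: push '{'; stack = {
pos 5: push '{'; stack = {{
pos 6: '}' matches '{'; pop; stack = {
pos 7: '}' matches '{'; pop; stack = (empty)
pos 8: push '['; stack = [
pos 9: push '('; stack = [(
pos 10: ')' matches '('; pop; stack = [
pos 11: push '{'; stack = [{
pos 12: saw closer ']' but top of stack is '{' (expected '}') → INVALID
Verdict: type mismatch at position 12: ']' closes '{' → no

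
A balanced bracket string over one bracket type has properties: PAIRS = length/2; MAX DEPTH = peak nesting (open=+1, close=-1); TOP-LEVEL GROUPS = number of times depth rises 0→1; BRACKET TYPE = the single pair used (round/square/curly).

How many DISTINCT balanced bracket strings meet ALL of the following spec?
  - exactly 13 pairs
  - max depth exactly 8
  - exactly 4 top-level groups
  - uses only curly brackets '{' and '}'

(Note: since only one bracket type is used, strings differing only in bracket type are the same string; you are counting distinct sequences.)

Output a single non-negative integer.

Answer: 600

Derivation:
Spec: pairs=13 depth=8 groups=4
Count(depth <= 8) = 90364
Count(depth <= 7) = 89764
Count(depth == 8) = 90364 - 89764 = 600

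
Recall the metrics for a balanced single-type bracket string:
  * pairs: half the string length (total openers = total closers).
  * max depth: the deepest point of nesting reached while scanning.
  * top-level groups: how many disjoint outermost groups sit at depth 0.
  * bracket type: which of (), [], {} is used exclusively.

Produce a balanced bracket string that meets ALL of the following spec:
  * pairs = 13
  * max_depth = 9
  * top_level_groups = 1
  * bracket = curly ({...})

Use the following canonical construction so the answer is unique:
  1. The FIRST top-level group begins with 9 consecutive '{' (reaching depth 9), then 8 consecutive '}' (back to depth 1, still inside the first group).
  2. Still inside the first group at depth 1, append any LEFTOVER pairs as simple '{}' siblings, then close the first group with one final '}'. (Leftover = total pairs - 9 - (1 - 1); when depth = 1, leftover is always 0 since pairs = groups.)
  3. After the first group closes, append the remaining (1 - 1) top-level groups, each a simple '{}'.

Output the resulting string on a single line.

Spec: pairs=13 depth=9 groups=1
Leftover pairs = 13 - 9 - (1-1) = 4
First group: deep chain of depth 9 + 4 sibling pairs
Remaining 0 groups: simple '{}' each

Answer: {{{{{{{{{}}}}}}}}{}{}{}{}}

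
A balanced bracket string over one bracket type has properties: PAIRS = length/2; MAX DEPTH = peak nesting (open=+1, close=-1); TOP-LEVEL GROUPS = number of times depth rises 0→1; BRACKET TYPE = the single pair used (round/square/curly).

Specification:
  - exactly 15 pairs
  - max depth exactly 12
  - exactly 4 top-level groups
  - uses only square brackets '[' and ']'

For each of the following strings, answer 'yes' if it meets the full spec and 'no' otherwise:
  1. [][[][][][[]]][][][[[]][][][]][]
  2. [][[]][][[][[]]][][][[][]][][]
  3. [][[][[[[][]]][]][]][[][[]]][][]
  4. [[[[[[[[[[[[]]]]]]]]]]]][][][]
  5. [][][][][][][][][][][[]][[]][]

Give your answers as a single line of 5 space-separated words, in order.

Answer: no no no yes no

Derivation:
String 1 '[][[][][][[]]][][][[[]][][][]][]': depth seq [1 0 1 2 1 2 1 2 1 2 3 2 1 0 1 0 1 0 1 2 3 2 1 2 1 2 1 2 1 0 1 0]
  -> pairs=16 depth=3 groups=6 -> no
String 2 '[][[]][][[][[]]][][][[][]][][]': depth seq [1 0 1 2 1 0 1 0 1 2 1 2 3 2 1 0 1 0 1 0 1 2 1 2 1 0 1 0 1 0]
  -> pairs=15 depth=3 groups=9 -> no
String 3 '[][[][[[[][]]][]][]][[][[]]][][]': depth seq [1 0 1 2 1 2 3 4 5 4 5 4 3 2 3 2 1 2 1 0 1 2 1 2 3 2 1 0 1 0 1 0]
  -> pairs=16 depth=5 groups=5 -> no
String 4 '[[[[[[[[[[[[]]]]]]]]]]]][][][]': depth seq [1 2 3 4 5 6 7 8 9 10 11 12 11 10 9 8 7 6 5 4 3 2 1 0 1 0 1 0 1 0]
  -> pairs=15 depth=12 groups=4 -> yes
String 5 '[][][][][][][][][][][[]][[]][]': depth seq [1 0 1 0 1 0 1 0 1 0 1 0 1 0 1 0 1 0 1 0 1 2 1 0 1 2 1 0 1 0]
  -> pairs=15 depth=2 groups=13 -> no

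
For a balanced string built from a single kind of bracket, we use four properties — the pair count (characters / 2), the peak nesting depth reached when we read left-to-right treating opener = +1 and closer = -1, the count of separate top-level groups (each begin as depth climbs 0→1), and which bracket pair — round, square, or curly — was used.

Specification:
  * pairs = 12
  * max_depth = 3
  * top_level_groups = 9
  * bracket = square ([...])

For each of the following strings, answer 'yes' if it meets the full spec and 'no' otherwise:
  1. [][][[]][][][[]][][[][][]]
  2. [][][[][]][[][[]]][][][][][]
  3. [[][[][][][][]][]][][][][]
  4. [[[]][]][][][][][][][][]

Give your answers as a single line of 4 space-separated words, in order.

String 1 '[][][[]][][][[]][][[][][]]': depth seq [1 0 1 0 1 2 1 0 1 0 1 0 1 2 1 0 1 0 1 2 1 2 1 2 1 0]
  -> pairs=13 depth=2 groups=8 -> no
String 2 '[][][[][]][[][[]]][][][][][]': depth seq [1 0 1 0 1 2 1 2 1 0 1 2 1 2 3 2 1 0 1 0 1 0 1 0 1 0 1 0]
  -> pairs=14 depth=3 groups=9 -> no
String 3 '[[][[][][][][]][]][][][][]': depth seq [1 2 1 2 3 2 3 2 3 2 3 2 3 2 1 2 1 0 1 0 1 0 1 0 1 0]
  -> pairs=13 depth=3 groups=5 -> no
String 4 '[[[]][]][][][][][][][][]': depth seq [1 2 3 2 1 2 1 0 1 0 1 0 1 0 1 0 1 0 1 0 1 0 1 0]
  -> pairs=12 depth=3 groups=9 -> yes

Answer: no no no yes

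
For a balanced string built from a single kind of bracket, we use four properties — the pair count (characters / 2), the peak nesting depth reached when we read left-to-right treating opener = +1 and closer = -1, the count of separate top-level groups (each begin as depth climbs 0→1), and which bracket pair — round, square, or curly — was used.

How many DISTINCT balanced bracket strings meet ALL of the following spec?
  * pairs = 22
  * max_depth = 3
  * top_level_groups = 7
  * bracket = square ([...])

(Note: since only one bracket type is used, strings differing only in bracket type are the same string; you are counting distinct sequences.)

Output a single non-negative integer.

Answer: 71075592

Derivation:
Spec: pairs=22 depth=3 groups=7
Count(depth <= 3) = 71129856
Count(depth <= 2) = 54264
Count(depth == 3) = 71129856 - 54264 = 71075592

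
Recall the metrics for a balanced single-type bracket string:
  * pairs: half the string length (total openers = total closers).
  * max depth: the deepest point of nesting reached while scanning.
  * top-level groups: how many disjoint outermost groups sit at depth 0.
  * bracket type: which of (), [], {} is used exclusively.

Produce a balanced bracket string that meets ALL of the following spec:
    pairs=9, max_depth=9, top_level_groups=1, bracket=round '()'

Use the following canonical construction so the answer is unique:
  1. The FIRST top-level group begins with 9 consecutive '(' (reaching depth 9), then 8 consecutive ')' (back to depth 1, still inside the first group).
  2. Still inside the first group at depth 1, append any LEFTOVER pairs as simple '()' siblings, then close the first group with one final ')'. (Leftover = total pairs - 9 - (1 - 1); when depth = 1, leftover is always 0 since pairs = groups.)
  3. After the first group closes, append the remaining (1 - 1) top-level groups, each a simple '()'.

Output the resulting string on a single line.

Spec: pairs=9 depth=9 groups=1
Leftover pairs = 9 - 9 - (1-1) = 0
First group: deep chain of depth 9 + 0 sibling pairs
Remaining 0 groups: simple '()' each

Answer: ((((((((()))))))))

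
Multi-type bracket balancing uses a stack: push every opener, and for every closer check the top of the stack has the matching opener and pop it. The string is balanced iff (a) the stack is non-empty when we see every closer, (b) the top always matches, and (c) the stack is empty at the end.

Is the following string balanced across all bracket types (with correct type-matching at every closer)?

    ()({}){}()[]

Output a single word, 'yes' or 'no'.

Answer: yes

Derivation:
pos 0: push '('; stack = (
pos 1: ')' matches '('; pop; stack = (empty)
pos 2: push '('; stack = (
pos 3: push '{'; stack = ({
pos 4: '}' matches '{'; pop; stack = (
pos 5: ')' matches '('; pop; stack = (empty)
pos 6: push '{'; stack = {
pos 7: '}' matches '{'; pop; stack = (empty)
pos 8: push '('; stack = (
pos 9: ')' matches '('; pop; stack = (empty)
pos 10: push '['; stack = [
pos 11: ']' matches '['; pop; stack = (empty)
end: stack empty → VALID
Verdict: properly nested → yes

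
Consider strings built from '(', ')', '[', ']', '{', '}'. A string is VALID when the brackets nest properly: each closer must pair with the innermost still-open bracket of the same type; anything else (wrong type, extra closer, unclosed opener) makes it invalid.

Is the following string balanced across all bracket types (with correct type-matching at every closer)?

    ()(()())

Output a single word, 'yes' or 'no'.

Answer: yes

Derivation:
pos 0: push '('; stack = (
pos 1: ')' matches '('; pop; stack = (empty)
pos 2: push '('; stack = (
pos 3: push '('; stack = ((
pos 4: ')' matches '('; pop; stack = (
pos 5: push '('; stack = ((
pos 6: ')' matches '('; pop; stack = (
pos 7: ')' matches '('; pop; stack = (empty)
end: stack empty → VALID
Verdict: properly nested → yes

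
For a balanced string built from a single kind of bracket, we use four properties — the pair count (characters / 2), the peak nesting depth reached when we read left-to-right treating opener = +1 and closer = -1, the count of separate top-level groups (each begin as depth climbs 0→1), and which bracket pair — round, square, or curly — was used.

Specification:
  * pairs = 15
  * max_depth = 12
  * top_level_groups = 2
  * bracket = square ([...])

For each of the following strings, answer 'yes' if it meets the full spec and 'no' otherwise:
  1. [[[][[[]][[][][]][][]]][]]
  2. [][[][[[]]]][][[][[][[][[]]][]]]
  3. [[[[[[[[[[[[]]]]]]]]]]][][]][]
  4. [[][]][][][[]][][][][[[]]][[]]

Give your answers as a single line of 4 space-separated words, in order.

Answer: no no yes no

Derivation:
String 1 '[[[][[[]][[][][]][][]]][]]': depth seq [1 2 3 2 3 4 5 4 3 4 5 4 5 4 5 4 3 4 3 4 3 2 1 2 1 0]
  -> pairs=13 depth=5 groups=1 -> no
String 2 '[][[][[[]]]][][[][[][[][[]]][]]]': depth seq [1 0 1 2 1 2 3 4 3 2 1 0 1 0 1 2 1 2 3 2 3 4 3 4 5 4 3 2 3 2 1 0]
  -> pairs=16 depth=5 groups=4 -> no
String 3 '[[[[[[[[[[[[]]]]]]]]]]][][]][]': depth seq [1 2 3 4 5 6 7 8 9 10 11 12 11 10 9 8 7 6 5 4 3 2 1 2 1 2 1 0 1 0]
  -> pairs=15 depth=12 groups=2 -> yes
String 4 '[[][]][][][[]][][][][[[]]][[]]': depth seq [1 2 1 2 1 0 1 0 1 0 1 2 1 0 1 0 1 0 1 0 1 2 3 2 1 0 1 2 1 0]
  -> pairs=15 depth=3 groups=9 -> no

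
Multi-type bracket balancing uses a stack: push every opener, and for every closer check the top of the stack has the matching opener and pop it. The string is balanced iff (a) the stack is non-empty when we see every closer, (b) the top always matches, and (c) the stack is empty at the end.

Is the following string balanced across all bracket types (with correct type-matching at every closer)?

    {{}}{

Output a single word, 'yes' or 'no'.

Answer: no

Derivation:
pos 0: push '{'; stack = {
pos 1: push '{'; stack = {{
pos 2: '}' matches '{'; pop; stack = {
pos 3: '}' matches '{'; pop; stack = (empty)
pos 4: push '{'; stack = {
end: stack still non-empty ({) → INVALID
Verdict: unclosed openers at end: { → no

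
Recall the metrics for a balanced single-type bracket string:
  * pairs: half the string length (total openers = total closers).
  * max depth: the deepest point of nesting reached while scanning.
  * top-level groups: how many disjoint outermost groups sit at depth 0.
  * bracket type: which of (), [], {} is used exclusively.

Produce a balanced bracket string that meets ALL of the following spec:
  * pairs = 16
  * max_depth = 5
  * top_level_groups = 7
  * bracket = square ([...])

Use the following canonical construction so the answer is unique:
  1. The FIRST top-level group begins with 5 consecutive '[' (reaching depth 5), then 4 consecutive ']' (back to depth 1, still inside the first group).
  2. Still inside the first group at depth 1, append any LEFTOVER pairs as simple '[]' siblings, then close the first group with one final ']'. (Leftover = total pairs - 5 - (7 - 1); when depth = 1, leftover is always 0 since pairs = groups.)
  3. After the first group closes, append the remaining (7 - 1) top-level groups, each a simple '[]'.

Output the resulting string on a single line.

Spec: pairs=16 depth=5 groups=7
Leftover pairs = 16 - 5 - (7-1) = 5
First group: deep chain of depth 5 + 5 sibling pairs
Remaining 6 groups: simple '[]' each

Answer: [[[[[]]]][][][][][]][][][][][][]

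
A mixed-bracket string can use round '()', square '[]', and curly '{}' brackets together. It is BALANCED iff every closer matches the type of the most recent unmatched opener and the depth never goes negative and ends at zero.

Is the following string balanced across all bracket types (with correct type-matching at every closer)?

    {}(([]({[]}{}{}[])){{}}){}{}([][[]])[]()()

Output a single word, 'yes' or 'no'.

Answer: yes

Derivation:
pos 0: push '{'; stack = {
pos 1: '}' matches '{'; pop; stack = (empty)
pos 2: push '('; stack = (
pos 3: push '('; stack = ((
pos 4: push '['; stack = (([
pos 5: ']' matches '['; pop; stack = ((
pos 6: push '('; stack = (((
pos 7: push '{'; stack = ((({
pos 8: push '['; stack = ((({[
pos 9: ']' matches '['; pop; stack = ((({
pos 10: '}' matches '{'; pop; stack = (((
pos 11: push '{'; stack = ((({
pos 12: '}' matches '{'; pop; stack = (((
pos 13: push '{'; stack = ((({
pos 14: '}' matches '{'; pop; stack = (((
pos 15: push '['; stack = ((([
pos 16: ']' matches '['; pop; stack = (((
pos 17: ')' matches '('; pop; stack = ((
pos 18: ')' matches '('; pop; stack = (
pos 19: push '{'; stack = ({
pos 20: push '{'; stack = ({{
pos 21: '}' matches '{'; pop; stack = ({
pos 22: '}' matches '{'; pop; stack = (
pos 23: ')' matches '('; pop; stack = (empty)
pos 24: push '{'; stack = {
pos 25: '}' matches '{'; pop; stack = (empty)
pos 26: push '{'; stack = {
pos 27: '}' matches '{'; pop; stack = (empty)
pos 28: push '('; stack = (
pos 29: push '['; stack = ([
pos 30: ']' matches '['; pop; stack = (
pos 31: push '['; stack = ([
pos 32: push '['; stack = ([[
pos 33: ']' matches '['; pop; stack = ([
pos 34: ']' matches '['; pop; stack = (
pos 35: ')' matches '('; pop; stack = (empty)
pos 36: push '['; stack = [
pos 37: ']' matches '['; pop; stack = (empty)
pos 38: push '('; stack = (
pos 39: ')' matches '('; pop; stack = (empty)
pos 40: push '('; stack = (
pos 41: ')' matches '('; pop; stack = (empty)
end: stack empty → VALID
Verdict: properly nested → yes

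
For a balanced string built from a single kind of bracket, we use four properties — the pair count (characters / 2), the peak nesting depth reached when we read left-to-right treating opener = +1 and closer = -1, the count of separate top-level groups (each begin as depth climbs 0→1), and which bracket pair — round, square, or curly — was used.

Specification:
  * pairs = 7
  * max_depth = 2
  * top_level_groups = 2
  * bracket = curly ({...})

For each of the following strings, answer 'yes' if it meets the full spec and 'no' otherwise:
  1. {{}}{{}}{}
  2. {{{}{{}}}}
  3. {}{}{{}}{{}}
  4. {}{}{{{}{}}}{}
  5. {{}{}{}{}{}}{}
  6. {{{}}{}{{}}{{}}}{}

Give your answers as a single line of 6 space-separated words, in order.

String 1 '{{}}{{}}{}': depth seq [1 2 1 0 1 2 1 0 1 0]
  -> pairs=5 depth=2 groups=3 -> no
String 2 '{{{}{{}}}}': depth seq [1 2 3 2 3 4 3 2 1 0]
  -> pairs=5 depth=4 groups=1 -> no
String 3 '{}{}{{}}{{}}': depth seq [1 0 1 0 1 2 1 0 1 2 1 0]
  -> pairs=6 depth=2 groups=4 -> no
String 4 '{}{}{{{}{}}}{}': depth seq [1 0 1 0 1 2 3 2 3 2 1 0 1 0]
  -> pairs=7 depth=3 groups=4 -> no
String 5 '{{}{}{}{}{}}{}': depth seq [1 2 1 2 1 2 1 2 1 2 1 0 1 0]
  -> pairs=7 depth=2 groups=2 -> yes
String 6 '{{{}}{}{{}}{{}}}{}': depth seq [1 2 3 2 1 2 1 2 3 2 1 2 3 2 1 0 1 0]
  -> pairs=9 depth=3 groups=2 -> no

Answer: no no no no yes no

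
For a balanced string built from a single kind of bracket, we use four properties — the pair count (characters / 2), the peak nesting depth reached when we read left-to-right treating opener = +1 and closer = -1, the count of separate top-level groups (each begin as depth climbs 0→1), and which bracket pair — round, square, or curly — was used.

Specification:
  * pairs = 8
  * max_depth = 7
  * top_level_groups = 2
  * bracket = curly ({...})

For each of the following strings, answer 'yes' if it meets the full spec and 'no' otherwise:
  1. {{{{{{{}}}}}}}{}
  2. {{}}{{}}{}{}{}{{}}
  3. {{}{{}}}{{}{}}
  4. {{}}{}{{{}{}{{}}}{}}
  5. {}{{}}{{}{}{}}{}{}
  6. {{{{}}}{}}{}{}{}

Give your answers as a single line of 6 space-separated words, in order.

Answer: yes no no no no no

Derivation:
String 1 '{{{{{{{}}}}}}}{}': depth seq [1 2 3 4 5 6 7 6 5 4 3 2 1 0 1 0]
  -> pairs=8 depth=7 groups=2 -> yes
String 2 '{{}}{{}}{}{}{}{{}}': depth seq [1 2 1 0 1 2 1 0 1 0 1 0 1 0 1 2 1 0]
  -> pairs=9 depth=2 groups=6 -> no
String 3 '{{}{{}}}{{}{}}': depth seq [1 2 1 2 3 2 1 0 1 2 1 2 1 0]
  -> pairs=7 depth=3 groups=2 -> no
String 4 '{{}}{}{{{}{}{{}}}{}}': depth seq [1 2 1 0 1 0 1 2 3 2 3 2 3 4 3 2 1 2 1 0]
  -> pairs=10 depth=4 groups=3 -> no
String 5 '{}{{}}{{}{}{}}{}{}': depth seq [1 0 1 2 1 0 1 2 1 2 1 2 1 0 1 0 1 0]
  -> pairs=9 depth=2 groups=5 -> no
String 6 '{{{{}}}{}}{}{}{}': depth seq [1 2 3 4 3 2 1 2 1 0 1 0 1 0 1 0]
  -> pairs=8 depth=4 groups=4 -> no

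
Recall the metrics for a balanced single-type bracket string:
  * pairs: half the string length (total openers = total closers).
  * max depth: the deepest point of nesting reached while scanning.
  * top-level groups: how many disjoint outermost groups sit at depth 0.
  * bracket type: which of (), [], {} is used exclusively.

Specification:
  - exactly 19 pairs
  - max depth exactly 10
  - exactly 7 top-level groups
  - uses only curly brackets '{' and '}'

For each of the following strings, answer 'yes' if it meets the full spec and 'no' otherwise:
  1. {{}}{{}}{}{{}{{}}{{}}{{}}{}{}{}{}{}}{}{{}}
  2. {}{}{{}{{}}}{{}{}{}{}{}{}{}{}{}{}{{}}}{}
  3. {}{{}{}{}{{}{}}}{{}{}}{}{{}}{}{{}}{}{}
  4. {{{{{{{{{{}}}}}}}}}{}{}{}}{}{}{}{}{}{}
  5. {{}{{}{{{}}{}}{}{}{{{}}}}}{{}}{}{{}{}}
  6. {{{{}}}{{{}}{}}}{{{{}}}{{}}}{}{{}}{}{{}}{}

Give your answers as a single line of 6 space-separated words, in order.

Answer: no no no yes no no

Derivation:
String 1 '{{}}{{}}{}{{}{{}}{{}}{{}}{}{}{}{}{}}{}{{}}': depth seq [1 2 1 0 1 2 1 0 1 0 1 2 1 2 3 2 1 2 3 2 1 2 3 2 1 2 1 2 1 2 1 2 1 2 1 0 1 0 1 2 1 0]
  -> pairs=21 depth=3 groups=6 -> no
String 2 '{}{}{{}{{}}}{{}{}{}{}{}{}{}{}{}{}{{}}}{}': depth seq [1 0 1 0 1 2 1 2 3 2 1 0 1 2 1 2 1 2 1 2 1 2 1 2 1 2 1 2 1 2 1 2 1 2 3 2 1 0 1 0]
  -> pairs=20 depth=3 groups=5 -> no
String 3 '{}{{}{}{}{{}{}}}{{}{}}{}{{}}{}{{}}{}{}': depth seq [1 0 1 2 1 2 1 2 1 2 3 2 3 2 1 0 1 2 1 2 1 0 1 0 1 2 1 0 1 0 1 2 1 0 1 0 1 0]
  -> pairs=19 depth=3 groups=9 -> no
String 4 '{{{{{{{{{{}}}}}}}}}{}{}{}}{}{}{}{}{}{}': depth seq [1 2 3 4 5 6 7 8 9 10 9 8 7 6 5 4 3 2 1 2 1 2 1 2 1 0 1 0 1 0 1 0 1 0 1 0 1 0]
  -> pairs=19 depth=10 groups=7 -> yes
String 5 '{{}{{}{{{}}{}}{}{}{{{}}}}}{{}}{}{{}{}}': depth seq [1 2 1 2 3 2 3 4 5 4 3 4 3 2 3 2 3 2 3 4 5 4 3 2 1 0 1 2 1 0 1 0 1 2 1 2 1 0]
  -> pairs=19 depth=5 groups=4 -> no
String 6 '{{{{}}}{{{}}{}}}{{{{}}}{{}}}{}{{}}{}{{}}{}': depth seq [1 2 3 4 3 2 1 2 3 4 3 2 3 2 1 0 1 2 3 4 3 2 1 2 3 2 1 0 1 0 1 2 1 0 1 0 1 2 1 0 1 0]
  -> pairs=21 depth=4 groups=7 -> no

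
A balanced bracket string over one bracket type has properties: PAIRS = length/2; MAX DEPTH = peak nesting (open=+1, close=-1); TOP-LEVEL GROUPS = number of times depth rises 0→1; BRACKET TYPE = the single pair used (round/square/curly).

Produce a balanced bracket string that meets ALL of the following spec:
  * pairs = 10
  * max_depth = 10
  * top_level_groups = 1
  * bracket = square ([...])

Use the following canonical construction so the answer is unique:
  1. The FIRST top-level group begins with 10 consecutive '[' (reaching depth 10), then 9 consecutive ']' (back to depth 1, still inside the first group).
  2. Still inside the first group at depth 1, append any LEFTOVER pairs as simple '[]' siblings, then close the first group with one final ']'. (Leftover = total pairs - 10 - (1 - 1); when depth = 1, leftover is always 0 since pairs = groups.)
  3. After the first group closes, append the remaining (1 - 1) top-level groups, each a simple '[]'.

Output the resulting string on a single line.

Answer: [[[[[[[[[[]]]]]]]]]]

Derivation:
Spec: pairs=10 depth=10 groups=1
Leftover pairs = 10 - 10 - (1-1) = 0
First group: deep chain of depth 10 + 0 sibling pairs
Remaining 0 groups: simple '[]' each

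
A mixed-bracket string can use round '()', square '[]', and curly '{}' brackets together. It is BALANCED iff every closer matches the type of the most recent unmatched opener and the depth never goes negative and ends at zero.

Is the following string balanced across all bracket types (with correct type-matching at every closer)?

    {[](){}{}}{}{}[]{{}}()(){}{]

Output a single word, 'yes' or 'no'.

Answer: no

Derivation:
pos 0: push '{'; stack = {
pos 1: push '['; stack = {[
pos 2: ']' matches '['; pop; stack = {
pos 3: push '('; stack = {(
pos 4: ')' matches '('; pop; stack = {
pos 5: push '{'; stack = {{
pos 6: '}' matches '{'; pop; stack = {
pos 7: push '{'; stack = {{
pos 8: '}' matches '{'; pop; stack = {
pos 9: '}' matches '{'; pop; stack = (empty)
pos 10: push '{'; stack = {
pos 11: '}' matches '{'; pop; stack = (empty)
pos 12: push '{'; stack = {
pos 13: '}' matches '{'; pop; stack = (empty)
pos 14: push '['; stack = [
pos 15: ']' matches '['; pop; stack = (empty)
pos 16: push '{'; stack = {
pos 17: push '{'; stack = {{
pos 18: '}' matches '{'; pop; stack = {
pos 19: '}' matches '{'; pop; stack = (empty)
pos 20: push '('; stack = (
pos 21: ')' matches '('; pop; stack = (empty)
pos 22: push '('; stack = (
pos 23: ')' matches '('; pop; stack = (empty)
pos 24: push '{'; stack = {
pos 25: '}' matches '{'; pop; stack = (empty)
pos 26: push '{'; stack = {
pos 27: saw closer ']' but top of stack is '{' (expected '}') → INVALID
Verdict: type mismatch at position 27: ']' closes '{' → no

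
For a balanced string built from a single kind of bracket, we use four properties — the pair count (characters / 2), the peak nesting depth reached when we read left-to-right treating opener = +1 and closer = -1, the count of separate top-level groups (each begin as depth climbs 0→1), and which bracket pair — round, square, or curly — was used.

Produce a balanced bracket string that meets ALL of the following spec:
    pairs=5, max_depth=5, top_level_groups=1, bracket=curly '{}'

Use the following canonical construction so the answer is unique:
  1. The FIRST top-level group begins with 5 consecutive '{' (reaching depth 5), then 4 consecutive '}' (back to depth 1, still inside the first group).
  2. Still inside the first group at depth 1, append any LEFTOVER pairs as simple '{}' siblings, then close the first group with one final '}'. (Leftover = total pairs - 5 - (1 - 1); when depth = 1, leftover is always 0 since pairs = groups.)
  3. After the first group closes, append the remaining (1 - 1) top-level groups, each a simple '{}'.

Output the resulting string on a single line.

Spec: pairs=5 depth=5 groups=1
Leftover pairs = 5 - 5 - (1-1) = 0
First group: deep chain of depth 5 + 0 sibling pairs
Remaining 0 groups: simple '{}' each

Answer: {{{{{}}}}}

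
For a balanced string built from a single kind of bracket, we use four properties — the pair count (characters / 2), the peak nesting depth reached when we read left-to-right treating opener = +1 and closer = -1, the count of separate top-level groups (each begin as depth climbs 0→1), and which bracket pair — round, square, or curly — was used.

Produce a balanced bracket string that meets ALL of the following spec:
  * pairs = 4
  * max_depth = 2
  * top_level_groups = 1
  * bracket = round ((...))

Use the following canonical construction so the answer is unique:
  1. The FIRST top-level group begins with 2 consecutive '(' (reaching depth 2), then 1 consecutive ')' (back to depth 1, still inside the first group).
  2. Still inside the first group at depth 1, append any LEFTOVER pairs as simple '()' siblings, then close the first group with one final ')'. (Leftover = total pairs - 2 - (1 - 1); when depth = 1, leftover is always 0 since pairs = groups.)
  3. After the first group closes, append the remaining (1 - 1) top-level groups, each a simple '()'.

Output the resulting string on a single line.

Answer: (()()())

Derivation:
Spec: pairs=4 depth=2 groups=1
Leftover pairs = 4 - 2 - (1-1) = 2
First group: deep chain of depth 2 + 2 sibling pairs
Remaining 0 groups: simple '()' each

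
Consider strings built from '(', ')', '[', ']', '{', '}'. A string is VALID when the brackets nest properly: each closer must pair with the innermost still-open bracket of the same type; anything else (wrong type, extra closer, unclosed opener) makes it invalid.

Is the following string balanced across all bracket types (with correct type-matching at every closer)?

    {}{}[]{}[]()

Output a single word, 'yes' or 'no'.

Answer: yes

Derivation:
pos 0: push '{'; stack = {
pos 1: '}' matches '{'; pop; stack = (empty)
pos 2: push '{'; stack = {
pos 3: '}' matches '{'; pop; stack = (empty)
pos 4: push '['; stack = [
pos 5: ']' matches '['; pop; stack = (empty)
pos 6: push '{'; stack = {
pos 7: '}' matches '{'; pop; stack = (empty)
pos 8: push '['; stack = [
pos 9: ']' matches '['; pop; stack = (empty)
pos 10: push '('; stack = (
pos 11: ')' matches '('; pop; stack = (empty)
end: stack empty → VALID
Verdict: properly nested → yes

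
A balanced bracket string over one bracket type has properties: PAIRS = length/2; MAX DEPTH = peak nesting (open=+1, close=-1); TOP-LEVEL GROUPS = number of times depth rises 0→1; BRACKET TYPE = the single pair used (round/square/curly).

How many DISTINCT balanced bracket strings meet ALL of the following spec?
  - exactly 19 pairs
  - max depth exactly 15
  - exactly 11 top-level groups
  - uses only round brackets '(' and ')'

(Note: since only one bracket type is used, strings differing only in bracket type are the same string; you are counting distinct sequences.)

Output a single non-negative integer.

Answer: 0

Derivation:
Spec: pairs=19 depth=15 groups=11
Count(depth <= 15) = 904475
Count(depth <= 14) = 904475
Count(depth == 15) = 904475 - 904475 = 0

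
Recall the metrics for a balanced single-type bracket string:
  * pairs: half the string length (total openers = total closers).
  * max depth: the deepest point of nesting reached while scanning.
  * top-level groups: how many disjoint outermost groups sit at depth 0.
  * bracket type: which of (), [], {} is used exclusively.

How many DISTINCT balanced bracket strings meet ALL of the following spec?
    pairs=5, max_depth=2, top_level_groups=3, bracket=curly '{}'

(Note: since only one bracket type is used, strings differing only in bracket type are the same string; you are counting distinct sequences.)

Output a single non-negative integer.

Spec: pairs=5 depth=2 groups=3
Count(depth <= 2) = 6
Count(depth <= 1) = 0
Count(depth == 2) = 6 - 0 = 6

Answer: 6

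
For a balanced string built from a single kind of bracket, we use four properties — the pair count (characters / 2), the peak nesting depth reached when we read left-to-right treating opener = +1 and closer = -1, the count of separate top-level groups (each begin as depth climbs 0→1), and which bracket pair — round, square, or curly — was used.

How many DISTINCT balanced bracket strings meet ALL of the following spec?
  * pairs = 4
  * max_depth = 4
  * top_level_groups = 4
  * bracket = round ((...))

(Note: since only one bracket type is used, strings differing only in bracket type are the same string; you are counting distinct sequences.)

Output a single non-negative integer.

Answer: 0

Derivation:
Spec: pairs=4 depth=4 groups=4
Count(depth <= 4) = 1
Count(depth <= 3) = 1
Count(depth == 4) = 1 - 1 = 0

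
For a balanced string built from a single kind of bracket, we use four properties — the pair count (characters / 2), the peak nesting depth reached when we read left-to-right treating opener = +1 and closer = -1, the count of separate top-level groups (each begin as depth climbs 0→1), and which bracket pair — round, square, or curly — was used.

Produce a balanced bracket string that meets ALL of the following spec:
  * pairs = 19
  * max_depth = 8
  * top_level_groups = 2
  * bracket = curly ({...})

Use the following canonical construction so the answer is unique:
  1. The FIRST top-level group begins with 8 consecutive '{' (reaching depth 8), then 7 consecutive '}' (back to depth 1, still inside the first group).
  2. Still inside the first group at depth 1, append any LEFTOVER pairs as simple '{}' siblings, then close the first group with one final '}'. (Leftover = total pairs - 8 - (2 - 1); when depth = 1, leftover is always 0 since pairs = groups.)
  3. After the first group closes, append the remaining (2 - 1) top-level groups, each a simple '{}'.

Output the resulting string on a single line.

Answer: {{{{{{{{}}}}}}}{}{}{}{}{}{}{}{}{}{}}{}

Derivation:
Spec: pairs=19 depth=8 groups=2
Leftover pairs = 19 - 8 - (2-1) = 10
First group: deep chain of depth 8 + 10 sibling pairs
Remaining 1 groups: simple '{}' each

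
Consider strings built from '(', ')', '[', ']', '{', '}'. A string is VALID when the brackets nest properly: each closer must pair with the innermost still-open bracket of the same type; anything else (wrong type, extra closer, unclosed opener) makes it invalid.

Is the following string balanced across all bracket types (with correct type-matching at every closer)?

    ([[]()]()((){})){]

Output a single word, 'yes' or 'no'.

Answer: no

Derivation:
pos 0: push '('; stack = (
pos 1: push '['; stack = ([
pos 2: push '['; stack = ([[
pos 3: ']' matches '['; pop; stack = ([
pos 4: push '('; stack = ([(
pos 5: ')' matches '('; pop; stack = ([
pos 6: ']' matches '['; pop; stack = (
pos 7: push '('; stack = ((
pos 8: ')' matches '('; pop; stack = (
pos 9: push '('; stack = ((
pos 10: push '('; stack = (((
pos 11: ')' matches '('; pop; stack = ((
pos 12: push '{'; stack = (({
pos 13: '}' matches '{'; pop; stack = ((
pos 14: ')' matches '('; pop; stack = (
pos 15: ')' matches '('; pop; stack = (empty)
pos 16: push '{'; stack = {
pos 17: saw closer ']' but top of stack is '{' (expected '}') → INVALID
Verdict: type mismatch at position 17: ']' closes '{' → no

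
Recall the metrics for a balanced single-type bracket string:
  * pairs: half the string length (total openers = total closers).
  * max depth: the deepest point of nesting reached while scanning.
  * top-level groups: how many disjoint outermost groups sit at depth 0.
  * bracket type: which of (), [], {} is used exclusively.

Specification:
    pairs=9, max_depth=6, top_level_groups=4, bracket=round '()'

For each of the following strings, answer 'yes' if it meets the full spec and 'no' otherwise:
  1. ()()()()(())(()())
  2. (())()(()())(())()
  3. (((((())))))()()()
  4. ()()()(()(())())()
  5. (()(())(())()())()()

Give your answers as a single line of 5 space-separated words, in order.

Answer: no no yes no no

Derivation:
String 1 '()()()()(())(()())': depth seq [1 0 1 0 1 0 1 0 1 2 1 0 1 2 1 2 1 0]
  -> pairs=9 depth=2 groups=6 -> no
String 2 '(())()(()())(())()': depth seq [1 2 1 0 1 0 1 2 1 2 1 0 1 2 1 0 1 0]
  -> pairs=9 depth=2 groups=5 -> no
String 3 '(((((())))))()()()': depth seq [1 2 3 4 5 6 5 4 3 2 1 0 1 0 1 0 1 0]
  -> pairs=9 depth=6 groups=4 -> yes
String 4 '()()()(()(())())()': depth seq [1 0 1 0 1 0 1 2 1 2 3 2 1 2 1 0 1 0]
  -> pairs=9 depth=3 groups=5 -> no
String 5 '(()(())(())()())()()': depth seq [1 2 1 2 3 2 1 2 3 2 1 2 1 2 1 0 1 0 1 0]
  -> pairs=10 depth=3 groups=3 -> no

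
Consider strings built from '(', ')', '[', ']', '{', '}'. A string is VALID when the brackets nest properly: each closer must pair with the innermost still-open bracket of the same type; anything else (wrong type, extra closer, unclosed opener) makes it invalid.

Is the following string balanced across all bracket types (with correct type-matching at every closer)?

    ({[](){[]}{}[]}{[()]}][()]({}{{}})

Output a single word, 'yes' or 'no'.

Answer: no

Derivation:
pos 0: push '('; stack = (
pos 1: push '{'; stack = ({
pos 2: push '['; stack = ({[
pos 3: ']' matches '['; pop; stack = ({
pos 4: push '('; stack = ({(
pos 5: ')' matches '('; pop; stack = ({
pos 6: push '{'; stack = ({{
pos 7: push '['; stack = ({{[
pos 8: ']' matches '['; pop; stack = ({{
pos 9: '}' matches '{'; pop; stack = ({
pos 10: push '{'; stack = ({{
pos 11: '}' matches '{'; pop; stack = ({
pos 12: push '['; stack = ({[
pos 13: ']' matches '['; pop; stack = ({
pos 14: '}' matches '{'; pop; stack = (
pos 15: push '{'; stack = ({
pos 16: push '['; stack = ({[
pos 17: push '('; stack = ({[(
pos 18: ')' matches '('; pop; stack = ({[
pos 19: ']' matches '['; pop; stack = ({
pos 20: '}' matches '{'; pop; stack = (
pos 21: saw closer ']' but top of stack is '(' (expected ')') → INVALID
Verdict: type mismatch at position 21: ']' closes '(' → no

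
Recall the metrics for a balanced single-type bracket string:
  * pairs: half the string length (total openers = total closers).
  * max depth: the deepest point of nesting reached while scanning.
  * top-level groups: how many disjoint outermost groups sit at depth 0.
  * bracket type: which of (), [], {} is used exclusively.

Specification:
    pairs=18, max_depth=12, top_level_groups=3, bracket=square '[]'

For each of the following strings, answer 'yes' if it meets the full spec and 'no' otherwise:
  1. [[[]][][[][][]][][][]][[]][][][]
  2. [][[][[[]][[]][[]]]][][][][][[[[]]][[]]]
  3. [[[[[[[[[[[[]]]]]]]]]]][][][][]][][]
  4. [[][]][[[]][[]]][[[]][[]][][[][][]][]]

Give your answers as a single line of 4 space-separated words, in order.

Answer: no no yes no

Derivation:
String 1 '[[[]][][[][][]][][][]][[]][][][]': depth seq [1 2 3 2 1 2 1 2 3 2 3 2 3 2 1 2 1 2 1 2 1 0 1 2 1 0 1 0 1 0 1 0]
  -> pairs=16 depth=3 groups=5 -> no
String 2 '[][[][[[]][[]][[]]]][][][][][[[[]]][[]]]': depth seq [1 0 1 2 1 2 3 4 3 2 3 4 3 2 3 4 3 2 1 0 1 0 1 0 1 0 1 0 1 2 3 4 3 2 1 2 3 2 1 0]
  -> pairs=20 depth=4 groups=7 -> no
String 3 '[[[[[[[[[[[[]]]]]]]]]]][][][][]][][]': depth seq [1 2 3 4 5 6 7 8 9 10 11 12 11 10 9 8 7 6 5 4 3 2 1 2 1 2 1 2 1 2 1 0 1 0 1 0]
  -> pairs=18 depth=12 groups=3 -> yes
String 4 '[[][]][[[]][[]]][[[]][[]][][[][][]][]]': depth seq [1 2 1 2 1 0 1 2 3 2 1 2 3 2 1 0 1 2 3 2 1 2 3 2 1 2 1 2 3 2 3 2 3 2 1 2 1 0]
  -> pairs=19 depth=3 groups=3 -> no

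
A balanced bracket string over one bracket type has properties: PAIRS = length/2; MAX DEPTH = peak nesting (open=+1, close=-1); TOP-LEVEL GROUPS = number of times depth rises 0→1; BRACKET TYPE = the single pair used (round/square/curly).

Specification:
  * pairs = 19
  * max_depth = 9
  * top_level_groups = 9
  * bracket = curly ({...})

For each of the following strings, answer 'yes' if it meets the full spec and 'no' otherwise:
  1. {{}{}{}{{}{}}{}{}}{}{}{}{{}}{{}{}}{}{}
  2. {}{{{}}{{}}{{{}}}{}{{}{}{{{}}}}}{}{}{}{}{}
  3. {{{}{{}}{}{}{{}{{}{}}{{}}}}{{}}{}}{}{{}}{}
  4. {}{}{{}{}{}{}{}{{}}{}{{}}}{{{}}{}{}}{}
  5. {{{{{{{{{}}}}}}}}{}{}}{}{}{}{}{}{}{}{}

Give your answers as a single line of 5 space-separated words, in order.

Answer: no no no no yes

Derivation:
String 1 '{{}{}{}{{}{}}{}{}}{}{}{}{{}}{{}{}}{}{}': depth seq [1 2 1 2 1 2 1 2 3 2 3 2 1 2 1 2 1 0 1 0 1 0 1 0 1 2 1 0 1 2 1 2 1 0 1 0 1 0]
  -> pairs=19 depth=3 groups=8 -> no
String 2 '{}{{{}}{{}}{{{}}}{}{{}{}{{{}}}}}{}{}{}{}{}': depth seq [1 0 1 2 3 2 1 2 3 2 1 2 3 4 3 2 1 2 1 2 3 2 3 2 3 4 5 4 3 2 1 0 1 0 1 0 1 0 1 0 1 0]
  -> pairs=21 depth=5 groups=7 -> no
String 3 '{{{}{{}}{}{}{{}{{}{}}{{}}}}{{}}{}}{}{{}}{}': depth seq [1 2 3 2 3 4 3 2 3 2 3 2 3 4 3 4 5 4 5 4 3 4 5 4 3 2 1 2 3 2 1 2 1 0 1 0 1 2 1 0 1 0]
  -> pairs=21 depth=5 groups=4 -> no
String 4 '{}{}{{}{}{}{}{}{{}}{}{{}}}{{{}}{}{}}{}': depth seq [1 0 1 0 1 2 1 2 1 2 1 2 1 2 1 2 3 2 1 2 1 2 3 2 1 0 1 2 3 2 1 2 1 2 1 0 1 0]
  -> pairs=19 depth=3 groups=5 -> no
String 5 '{{{{{{{{{}}}}}}}}{}{}}{}{}{}{}{}{}{}{}': depth seq [1 2 3 4 5 6 7 8 9 8 7 6 5 4 3 2 1 2 1 2 1 0 1 0 1 0 1 0 1 0 1 0 1 0 1 0 1 0]
  -> pairs=19 depth=9 groups=9 -> yes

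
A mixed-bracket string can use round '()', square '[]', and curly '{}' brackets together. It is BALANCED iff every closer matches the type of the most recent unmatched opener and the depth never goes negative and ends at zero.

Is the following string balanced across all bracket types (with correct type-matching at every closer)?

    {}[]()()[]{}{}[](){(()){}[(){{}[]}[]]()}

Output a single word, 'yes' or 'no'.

pos 0: push '{'; stack = {
pos 1: '}' matches '{'; pop; stack = (empty)
pos 2: push '['; stack = [
pos 3: ']' matches '['; pop; stack = (empty)
pos 4: push '('; stack = (
pos 5: ')' matches '('; pop; stack = (empty)
pos 6: push '('; stack = (
pos 7: ')' matches '('; pop; stack = (empty)
pos 8: push '['; stack = [
pos 9: ']' matches '['; pop; stack = (empty)
pos 10: push '{'; stack = {
pos 11: '}' matches '{'; pop; stack = (empty)
pos 12: push '{'; stack = {
pos 13: '}' matches '{'; pop; stack = (empty)
pos 14: push '['; stack = [
pos 15: ']' matches '['; pop; stack = (empty)
pos 16: push '('; stack = (
pos 17: ')' matches '('; pop; stack = (empty)
pos 18: push '{'; stack = {
pos 19: push '('; stack = {(
pos 20: push '('; stack = {((
pos 21: ')' matches '('; pop; stack = {(
pos 22: ')' matches '('; pop; stack = {
pos 23: push '{'; stack = {{
pos 24: '}' matches '{'; pop; stack = {
pos 25: push '['; stack = {[
pos 26: push '('; stack = {[(
pos 27: ')' matches '('; pop; stack = {[
pos 28: push '{'; stack = {[{
pos 29: push '{'; stack = {[{{
pos 30: '}' matches '{'; pop; stack = {[{
pos 31: push '['; stack = {[{[
pos 32: ']' matches '['; pop; stack = {[{
pos 33: '}' matches '{'; pop; stack = {[
pos 34: push '['; stack = {[[
pos 35: ']' matches '['; pop; stack = {[
pos 36: ']' matches '['; pop; stack = {
pos 37: push '('; stack = {(
pos 38: ')' matches '('; pop; stack = {
pos 39: '}' matches '{'; pop; stack = (empty)
end: stack empty → VALID
Verdict: properly nested → yes

Answer: yes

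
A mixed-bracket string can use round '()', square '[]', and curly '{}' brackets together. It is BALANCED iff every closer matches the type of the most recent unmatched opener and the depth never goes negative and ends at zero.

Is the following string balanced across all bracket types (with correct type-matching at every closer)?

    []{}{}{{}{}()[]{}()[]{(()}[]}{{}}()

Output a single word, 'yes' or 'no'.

pos 0: push '['; stack = [
pos 1: ']' matches '['; pop; stack = (empty)
pos 2: push '{'; stack = {
pos 3: '}' matches '{'; pop; stack = (empty)
pos 4: push '{'; stack = {
pos 5: '}' matches '{'; pop; stack = (empty)
pos 6: push '{'; stack = {
pos 7: push '{'; stack = {{
pos 8: '}' matches '{'; pop; stack = {
pos 9: push '{'; stack = {{
pos 10: '}' matches '{'; pop; stack = {
pos 11: push '('; stack = {(
pos 12: ')' matches '('; pop; stack = {
pos 13: push '['; stack = {[
pos 14: ']' matches '['; pop; stack = {
pos 15: push '{'; stack = {{
pos 16: '}' matches '{'; pop; stack = {
pos 17: push '('; stack = {(
pos 18: ')' matches '('; pop; stack = {
pos 19: push '['; stack = {[
pos 20: ']' matches '['; pop; stack = {
pos 21: push '{'; stack = {{
pos 22: push '('; stack = {{(
pos 23: push '('; stack = {{((
pos 24: ')' matches '('; pop; stack = {{(
pos 25: saw closer '}' but top of stack is '(' (expected ')') → INVALID
Verdict: type mismatch at position 25: '}' closes '(' → no

Answer: no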